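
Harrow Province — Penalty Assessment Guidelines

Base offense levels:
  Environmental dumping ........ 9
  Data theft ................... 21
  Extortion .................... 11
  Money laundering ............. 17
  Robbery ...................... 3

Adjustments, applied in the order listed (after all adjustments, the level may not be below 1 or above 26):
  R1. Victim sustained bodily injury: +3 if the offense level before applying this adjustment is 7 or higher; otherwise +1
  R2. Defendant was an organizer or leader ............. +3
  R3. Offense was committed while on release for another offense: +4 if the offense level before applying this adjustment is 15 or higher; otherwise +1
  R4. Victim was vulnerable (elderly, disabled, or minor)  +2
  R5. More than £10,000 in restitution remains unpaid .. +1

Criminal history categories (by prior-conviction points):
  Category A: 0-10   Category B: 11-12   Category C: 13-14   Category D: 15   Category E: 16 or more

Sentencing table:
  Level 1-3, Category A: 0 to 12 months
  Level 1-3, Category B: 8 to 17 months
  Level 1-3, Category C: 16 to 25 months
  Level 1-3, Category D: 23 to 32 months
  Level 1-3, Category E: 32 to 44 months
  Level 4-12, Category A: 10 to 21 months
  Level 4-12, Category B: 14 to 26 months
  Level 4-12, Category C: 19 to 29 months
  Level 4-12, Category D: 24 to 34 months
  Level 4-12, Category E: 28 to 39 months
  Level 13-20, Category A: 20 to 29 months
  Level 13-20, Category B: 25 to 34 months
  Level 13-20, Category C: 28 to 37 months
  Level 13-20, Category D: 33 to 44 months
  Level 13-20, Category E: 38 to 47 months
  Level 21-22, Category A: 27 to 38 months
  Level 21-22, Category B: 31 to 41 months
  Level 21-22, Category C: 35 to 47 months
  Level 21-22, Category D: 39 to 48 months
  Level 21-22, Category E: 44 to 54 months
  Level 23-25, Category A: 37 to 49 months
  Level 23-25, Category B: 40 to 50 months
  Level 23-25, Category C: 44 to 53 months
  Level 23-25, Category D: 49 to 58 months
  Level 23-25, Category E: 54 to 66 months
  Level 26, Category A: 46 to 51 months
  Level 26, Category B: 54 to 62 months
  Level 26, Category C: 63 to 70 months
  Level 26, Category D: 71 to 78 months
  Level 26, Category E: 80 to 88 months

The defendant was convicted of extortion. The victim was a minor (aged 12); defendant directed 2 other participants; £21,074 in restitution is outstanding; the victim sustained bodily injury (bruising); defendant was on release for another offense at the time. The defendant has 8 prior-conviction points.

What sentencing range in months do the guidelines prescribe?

37-49 months

Base offense level for extortion: 11.
R1 applies (level before this adjustment is 11 ≥ 7, so +3): 11 + 3 = 14.
R2 applies: 14 + 3 = 17.
R3 applies (level before this adjustment is 17 ≥ 15, so +4): 17 + 4 = 21.
R4 applies: 21 + 2 = 23.
R5 applies: 23 + 1 = 24.
Final offense level: 24.
Criminal history: 8 prior points → Category A (0-10).
Level 24 falls in the 23-25 band.
Grid: Level 23-25 × Category A = 37-49 months.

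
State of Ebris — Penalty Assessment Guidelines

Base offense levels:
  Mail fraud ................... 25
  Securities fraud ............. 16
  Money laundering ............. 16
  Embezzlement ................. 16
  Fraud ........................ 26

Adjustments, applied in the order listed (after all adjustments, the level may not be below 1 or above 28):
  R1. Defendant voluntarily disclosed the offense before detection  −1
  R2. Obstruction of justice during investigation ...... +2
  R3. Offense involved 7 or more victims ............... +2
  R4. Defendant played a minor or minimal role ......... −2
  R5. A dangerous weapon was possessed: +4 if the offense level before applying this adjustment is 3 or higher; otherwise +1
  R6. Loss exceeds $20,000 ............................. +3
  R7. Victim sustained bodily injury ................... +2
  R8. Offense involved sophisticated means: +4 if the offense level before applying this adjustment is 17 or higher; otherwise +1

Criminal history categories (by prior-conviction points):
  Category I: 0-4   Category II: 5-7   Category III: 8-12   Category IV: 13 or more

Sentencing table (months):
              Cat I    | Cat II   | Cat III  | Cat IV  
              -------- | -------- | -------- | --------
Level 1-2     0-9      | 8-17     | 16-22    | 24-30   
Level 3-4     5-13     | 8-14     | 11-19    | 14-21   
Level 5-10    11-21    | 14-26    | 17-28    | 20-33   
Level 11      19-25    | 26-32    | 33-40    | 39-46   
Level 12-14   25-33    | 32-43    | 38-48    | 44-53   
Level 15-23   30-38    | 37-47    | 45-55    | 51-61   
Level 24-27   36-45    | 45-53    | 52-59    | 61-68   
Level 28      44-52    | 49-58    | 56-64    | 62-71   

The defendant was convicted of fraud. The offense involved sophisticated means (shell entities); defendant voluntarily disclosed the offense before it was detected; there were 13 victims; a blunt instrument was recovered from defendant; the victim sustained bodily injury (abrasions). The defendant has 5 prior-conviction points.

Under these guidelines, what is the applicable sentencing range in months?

49-58 months

Base offense level for fraud: 26.
R1 applies: 26 − 1 = 25.
R3 applies: 25 + 2 = 27.
R4 does not apply.
R5 applies (level before this adjustment is 27 ≥ 3, so +4): 27 + 4 = 31.
R7 applies: 31 + 2 = 33.
R8 applies (level before this adjustment is 33 ≥ 17, so +4): 33 + 4 = 37.
Level 37 exceeds the maximum of 28; capped at 28.
Final offense level: 28.
Criminal history: 5 prior points → Category II (5-7).
Level 28 falls in the 28 band.
Grid: Level 28 × Category II = 49-58 months.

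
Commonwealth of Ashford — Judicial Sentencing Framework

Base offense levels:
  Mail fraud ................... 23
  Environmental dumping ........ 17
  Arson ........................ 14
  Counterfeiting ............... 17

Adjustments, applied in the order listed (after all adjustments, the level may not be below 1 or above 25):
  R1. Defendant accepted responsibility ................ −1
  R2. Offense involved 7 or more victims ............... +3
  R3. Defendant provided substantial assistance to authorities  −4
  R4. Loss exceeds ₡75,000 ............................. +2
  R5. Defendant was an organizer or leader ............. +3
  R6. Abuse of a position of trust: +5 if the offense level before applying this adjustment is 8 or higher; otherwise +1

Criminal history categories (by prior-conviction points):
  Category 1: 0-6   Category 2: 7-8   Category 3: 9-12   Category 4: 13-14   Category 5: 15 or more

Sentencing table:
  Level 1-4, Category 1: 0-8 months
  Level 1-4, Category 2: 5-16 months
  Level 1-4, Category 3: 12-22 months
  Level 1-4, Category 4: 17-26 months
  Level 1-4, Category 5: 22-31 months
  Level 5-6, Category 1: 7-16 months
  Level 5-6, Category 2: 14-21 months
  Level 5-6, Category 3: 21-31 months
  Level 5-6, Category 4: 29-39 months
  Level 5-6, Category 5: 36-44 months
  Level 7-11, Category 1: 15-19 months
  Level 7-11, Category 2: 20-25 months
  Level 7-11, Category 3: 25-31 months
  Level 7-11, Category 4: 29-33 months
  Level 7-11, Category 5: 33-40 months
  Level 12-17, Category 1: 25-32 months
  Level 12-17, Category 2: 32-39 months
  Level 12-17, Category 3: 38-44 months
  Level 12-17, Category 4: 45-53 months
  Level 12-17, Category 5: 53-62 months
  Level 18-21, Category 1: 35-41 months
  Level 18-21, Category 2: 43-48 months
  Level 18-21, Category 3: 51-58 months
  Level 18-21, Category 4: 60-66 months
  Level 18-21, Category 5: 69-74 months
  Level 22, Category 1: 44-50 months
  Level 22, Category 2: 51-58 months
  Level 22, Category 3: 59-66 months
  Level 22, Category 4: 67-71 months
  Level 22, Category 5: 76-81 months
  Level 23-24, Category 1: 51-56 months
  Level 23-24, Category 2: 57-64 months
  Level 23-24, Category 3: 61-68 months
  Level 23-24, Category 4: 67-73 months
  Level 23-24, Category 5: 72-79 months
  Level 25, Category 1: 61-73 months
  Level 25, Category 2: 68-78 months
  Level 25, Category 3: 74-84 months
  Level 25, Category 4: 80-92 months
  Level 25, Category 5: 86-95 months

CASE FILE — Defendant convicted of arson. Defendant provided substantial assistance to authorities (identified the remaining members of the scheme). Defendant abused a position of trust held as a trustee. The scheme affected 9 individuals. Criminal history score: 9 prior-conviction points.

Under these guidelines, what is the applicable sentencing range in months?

51-58 months

Base offense level for arson: 14.
R1 does not apply.
R2 applies: 14 + 3 = 17.
R3 applies: 17 − 4 = 13.
R4 does not apply.
R5 does not apply.
R6 applies (level before this adjustment is 13 ≥ 8, so +5): 13 + 5 = 18.
Final offense level: 18.
Criminal history: 9 prior points → Category 3 (9-12).
Level 18 falls in the 18-21 band.
Grid: Level 18-21 × Category 3 = 51-58 months.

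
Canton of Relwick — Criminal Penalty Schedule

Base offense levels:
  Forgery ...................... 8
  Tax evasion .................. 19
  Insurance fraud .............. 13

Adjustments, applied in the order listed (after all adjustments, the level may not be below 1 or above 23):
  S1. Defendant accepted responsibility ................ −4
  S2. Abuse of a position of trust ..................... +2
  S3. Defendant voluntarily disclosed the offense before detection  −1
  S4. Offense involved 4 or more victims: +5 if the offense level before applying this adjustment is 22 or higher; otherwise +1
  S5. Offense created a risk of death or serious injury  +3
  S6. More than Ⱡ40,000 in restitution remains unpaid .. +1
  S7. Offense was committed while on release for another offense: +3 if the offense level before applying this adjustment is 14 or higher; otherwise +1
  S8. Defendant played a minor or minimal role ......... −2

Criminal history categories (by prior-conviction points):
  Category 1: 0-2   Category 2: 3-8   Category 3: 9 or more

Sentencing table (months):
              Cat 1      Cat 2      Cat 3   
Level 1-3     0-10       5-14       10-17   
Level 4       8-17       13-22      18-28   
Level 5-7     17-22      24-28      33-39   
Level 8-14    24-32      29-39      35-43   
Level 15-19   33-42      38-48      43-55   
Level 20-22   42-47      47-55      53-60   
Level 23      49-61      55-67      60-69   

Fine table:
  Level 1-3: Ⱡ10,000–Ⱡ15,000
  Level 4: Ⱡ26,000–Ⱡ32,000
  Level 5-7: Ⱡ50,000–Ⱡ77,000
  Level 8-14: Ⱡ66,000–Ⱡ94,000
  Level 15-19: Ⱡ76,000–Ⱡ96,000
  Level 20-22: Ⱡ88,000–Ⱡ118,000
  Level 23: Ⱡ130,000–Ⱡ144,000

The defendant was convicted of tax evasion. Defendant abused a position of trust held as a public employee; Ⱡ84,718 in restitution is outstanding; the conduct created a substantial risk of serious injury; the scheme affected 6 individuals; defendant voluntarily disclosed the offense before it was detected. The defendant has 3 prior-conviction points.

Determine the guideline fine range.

Ⱡ130,000–Ⱡ144,000

Base offense level for tax evasion: 19.
S1 does not apply.
S2 applies: 19 + 2 = 21.
S3 applies: 21 − 1 = 20.
S4 applies (level before this adjustment is 20 < 22, so +1): 20 + 1 = 21.
S5 applies: 21 + 3 = 24.
S6 applies: 24 + 1 = 25.
S7 does not apply.
S8 does not apply.
Level 25 exceeds the maximum of 23; capped at 23.
Final offense level: 23.
Level 23 falls in the 23 band.
Fine table: Level 23 → Ⱡ130,000–Ⱡ144,000.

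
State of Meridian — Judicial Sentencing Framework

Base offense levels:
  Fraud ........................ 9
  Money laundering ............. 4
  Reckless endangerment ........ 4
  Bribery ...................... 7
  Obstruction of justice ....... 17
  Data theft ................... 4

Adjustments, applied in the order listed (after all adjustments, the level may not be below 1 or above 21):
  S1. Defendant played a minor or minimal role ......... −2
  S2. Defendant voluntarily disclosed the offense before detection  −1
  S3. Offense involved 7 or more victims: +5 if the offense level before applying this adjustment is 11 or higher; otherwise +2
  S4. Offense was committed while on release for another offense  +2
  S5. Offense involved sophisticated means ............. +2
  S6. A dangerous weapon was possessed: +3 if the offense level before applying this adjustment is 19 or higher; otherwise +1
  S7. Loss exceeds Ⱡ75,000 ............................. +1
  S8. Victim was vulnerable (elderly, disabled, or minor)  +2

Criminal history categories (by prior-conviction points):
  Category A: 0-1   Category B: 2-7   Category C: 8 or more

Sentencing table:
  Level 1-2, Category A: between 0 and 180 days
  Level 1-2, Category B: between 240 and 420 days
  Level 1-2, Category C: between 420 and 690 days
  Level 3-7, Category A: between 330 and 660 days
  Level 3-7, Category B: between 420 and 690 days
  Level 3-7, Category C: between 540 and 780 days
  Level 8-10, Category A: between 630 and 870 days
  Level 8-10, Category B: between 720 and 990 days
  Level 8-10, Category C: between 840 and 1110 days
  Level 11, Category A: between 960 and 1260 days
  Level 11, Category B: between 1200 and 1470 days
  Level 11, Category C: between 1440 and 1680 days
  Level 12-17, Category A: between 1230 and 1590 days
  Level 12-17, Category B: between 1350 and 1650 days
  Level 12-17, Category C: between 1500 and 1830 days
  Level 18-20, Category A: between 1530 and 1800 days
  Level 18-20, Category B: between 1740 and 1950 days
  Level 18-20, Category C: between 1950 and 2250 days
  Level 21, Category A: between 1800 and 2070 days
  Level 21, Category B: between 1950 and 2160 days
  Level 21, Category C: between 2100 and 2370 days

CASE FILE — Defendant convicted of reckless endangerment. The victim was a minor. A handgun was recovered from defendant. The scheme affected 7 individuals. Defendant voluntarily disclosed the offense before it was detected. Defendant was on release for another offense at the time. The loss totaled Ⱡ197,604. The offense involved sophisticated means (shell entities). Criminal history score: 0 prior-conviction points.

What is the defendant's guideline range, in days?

Base offense level for reckless endangerment: 4.
S1 does not apply.
S2 applies: 4 − 1 = 3.
S3 applies (level before this adjustment is 3 < 11, so +2): 3 + 2 = 5.
S4 applies: 5 + 2 = 7.
S5 applies: 7 + 2 = 9.
S6 applies (level before this adjustment is 9 < 19, so +1): 9 + 1 = 10.
S7 applies: 10 + 1 = 11.
S8 applies: 11 + 2 = 13.
Final offense level: 13.
Criminal history: 0 prior points → Category A (0-1).
Level 13 falls in the 12-17 band.
Grid: Level 12-17 × Category A = 1230-1590 days.

1230-1590 days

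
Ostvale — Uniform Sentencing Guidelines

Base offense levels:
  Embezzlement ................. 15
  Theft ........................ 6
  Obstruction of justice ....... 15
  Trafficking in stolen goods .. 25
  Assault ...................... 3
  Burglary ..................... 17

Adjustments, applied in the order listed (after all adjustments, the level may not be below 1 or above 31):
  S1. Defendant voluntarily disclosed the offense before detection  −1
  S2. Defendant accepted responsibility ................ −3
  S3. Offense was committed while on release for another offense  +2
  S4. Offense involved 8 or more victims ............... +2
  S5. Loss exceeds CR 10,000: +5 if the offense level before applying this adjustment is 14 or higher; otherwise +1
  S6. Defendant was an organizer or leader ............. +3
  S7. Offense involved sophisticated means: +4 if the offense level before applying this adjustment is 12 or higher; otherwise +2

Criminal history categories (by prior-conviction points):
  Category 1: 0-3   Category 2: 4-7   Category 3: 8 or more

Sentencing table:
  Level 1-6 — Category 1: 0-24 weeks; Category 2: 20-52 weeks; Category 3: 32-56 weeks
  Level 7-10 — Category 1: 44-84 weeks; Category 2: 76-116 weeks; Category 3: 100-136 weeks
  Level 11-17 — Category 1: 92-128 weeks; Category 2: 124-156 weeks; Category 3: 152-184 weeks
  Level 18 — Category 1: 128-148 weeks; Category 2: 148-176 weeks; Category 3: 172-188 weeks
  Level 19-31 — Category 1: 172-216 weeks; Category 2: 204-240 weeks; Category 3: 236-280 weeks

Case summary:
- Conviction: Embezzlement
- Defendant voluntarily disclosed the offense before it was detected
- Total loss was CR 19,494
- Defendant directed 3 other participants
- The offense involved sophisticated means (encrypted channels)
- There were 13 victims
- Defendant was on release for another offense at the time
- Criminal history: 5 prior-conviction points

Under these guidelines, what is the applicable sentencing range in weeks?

Base offense level for embezzlement: 15.
S1 applies: 15 − 1 = 14.
S2 does not apply.
S3 applies: 14 + 2 = 16.
S4 applies: 16 + 2 = 18.
S5 applies (level before this adjustment is 18 ≥ 14, so +5): 18 + 5 = 23.
S6 applies: 23 + 3 = 26.
S7 applies (level before this adjustment is 26 ≥ 12, so +4): 26 + 4 = 30.
Final offense level: 30.
Criminal history: 5 prior points → Category 2 (4-7).
Level 30 falls in the 19-31 band.
Grid: Level 19-31 × Category 2 = 204-240 weeks.

204-240 weeks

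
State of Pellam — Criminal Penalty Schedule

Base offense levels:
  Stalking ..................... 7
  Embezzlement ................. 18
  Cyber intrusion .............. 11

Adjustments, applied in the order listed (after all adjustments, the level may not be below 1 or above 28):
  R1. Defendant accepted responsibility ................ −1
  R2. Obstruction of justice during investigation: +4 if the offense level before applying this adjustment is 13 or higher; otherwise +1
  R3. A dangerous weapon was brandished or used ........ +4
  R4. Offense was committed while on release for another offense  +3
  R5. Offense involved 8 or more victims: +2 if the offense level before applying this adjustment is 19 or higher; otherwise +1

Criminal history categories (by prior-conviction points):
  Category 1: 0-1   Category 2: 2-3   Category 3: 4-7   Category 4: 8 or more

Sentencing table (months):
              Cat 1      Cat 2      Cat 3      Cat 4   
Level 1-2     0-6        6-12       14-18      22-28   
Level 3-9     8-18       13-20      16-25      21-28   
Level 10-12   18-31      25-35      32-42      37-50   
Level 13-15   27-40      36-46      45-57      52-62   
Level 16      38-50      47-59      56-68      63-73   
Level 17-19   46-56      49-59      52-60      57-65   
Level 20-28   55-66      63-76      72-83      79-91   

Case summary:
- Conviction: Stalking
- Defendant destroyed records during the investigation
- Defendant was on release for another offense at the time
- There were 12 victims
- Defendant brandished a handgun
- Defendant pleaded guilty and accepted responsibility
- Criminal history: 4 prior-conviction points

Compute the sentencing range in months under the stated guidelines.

45-57 months

Base offense level for stalking: 7.
R1 applies: 7 − 1 = 6.
R2 applies (level before this adjustment is 6 < 13, so +1): 6 + 1 = 7.
R3 applies: 7 + 4 = 11.
R4 applies: 11 + 3 = 14.
R5 applies (level before this adjustment is 14 < 19, so +1): 14 + 1 = 15.
Final offense level: 15.
Criminal history: 4 prior points → Category 3 (4-7).
Level 15 falls in the 13-15 band.
Grid: Level 13-15 × Category 3 = 45-57 months.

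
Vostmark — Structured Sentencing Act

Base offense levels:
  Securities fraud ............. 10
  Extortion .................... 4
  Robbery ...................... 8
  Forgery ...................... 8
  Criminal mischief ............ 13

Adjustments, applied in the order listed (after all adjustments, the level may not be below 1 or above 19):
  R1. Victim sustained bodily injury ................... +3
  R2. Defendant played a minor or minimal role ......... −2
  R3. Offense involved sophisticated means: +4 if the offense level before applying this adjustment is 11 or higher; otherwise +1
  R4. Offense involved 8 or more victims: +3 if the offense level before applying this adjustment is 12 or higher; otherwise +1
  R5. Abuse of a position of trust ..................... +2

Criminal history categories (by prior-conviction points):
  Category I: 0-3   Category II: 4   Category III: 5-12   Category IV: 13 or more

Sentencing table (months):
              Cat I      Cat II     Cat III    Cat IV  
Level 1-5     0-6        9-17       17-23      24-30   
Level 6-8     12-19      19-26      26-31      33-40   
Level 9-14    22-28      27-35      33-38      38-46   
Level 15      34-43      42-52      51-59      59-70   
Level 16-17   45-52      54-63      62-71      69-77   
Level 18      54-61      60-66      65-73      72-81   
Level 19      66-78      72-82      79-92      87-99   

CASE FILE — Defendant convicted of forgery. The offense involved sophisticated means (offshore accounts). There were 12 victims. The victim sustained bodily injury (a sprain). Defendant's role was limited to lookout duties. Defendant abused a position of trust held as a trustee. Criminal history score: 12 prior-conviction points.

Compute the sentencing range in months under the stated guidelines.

33-38 months

Base offense level for forgery: 8.
R1 applies: 8 + 3 = 11.
R2 applies: 11 − 2 = 9.
R3 applies (level before this adjustment is 9 < 11, so +1): 9 + 1 = 10.
R4 applies (level before this adjustment is 10 < 12, so +1): 10 + 1 = 11.
R5 applies: 11 + 2 = 13.
Final offense level: 13.
Criminal history: 12 prior points → Category III (5-12).
Level 13 falls in the 9-14 band.
Grid: Level 9-14 × Category III = 33-38 months.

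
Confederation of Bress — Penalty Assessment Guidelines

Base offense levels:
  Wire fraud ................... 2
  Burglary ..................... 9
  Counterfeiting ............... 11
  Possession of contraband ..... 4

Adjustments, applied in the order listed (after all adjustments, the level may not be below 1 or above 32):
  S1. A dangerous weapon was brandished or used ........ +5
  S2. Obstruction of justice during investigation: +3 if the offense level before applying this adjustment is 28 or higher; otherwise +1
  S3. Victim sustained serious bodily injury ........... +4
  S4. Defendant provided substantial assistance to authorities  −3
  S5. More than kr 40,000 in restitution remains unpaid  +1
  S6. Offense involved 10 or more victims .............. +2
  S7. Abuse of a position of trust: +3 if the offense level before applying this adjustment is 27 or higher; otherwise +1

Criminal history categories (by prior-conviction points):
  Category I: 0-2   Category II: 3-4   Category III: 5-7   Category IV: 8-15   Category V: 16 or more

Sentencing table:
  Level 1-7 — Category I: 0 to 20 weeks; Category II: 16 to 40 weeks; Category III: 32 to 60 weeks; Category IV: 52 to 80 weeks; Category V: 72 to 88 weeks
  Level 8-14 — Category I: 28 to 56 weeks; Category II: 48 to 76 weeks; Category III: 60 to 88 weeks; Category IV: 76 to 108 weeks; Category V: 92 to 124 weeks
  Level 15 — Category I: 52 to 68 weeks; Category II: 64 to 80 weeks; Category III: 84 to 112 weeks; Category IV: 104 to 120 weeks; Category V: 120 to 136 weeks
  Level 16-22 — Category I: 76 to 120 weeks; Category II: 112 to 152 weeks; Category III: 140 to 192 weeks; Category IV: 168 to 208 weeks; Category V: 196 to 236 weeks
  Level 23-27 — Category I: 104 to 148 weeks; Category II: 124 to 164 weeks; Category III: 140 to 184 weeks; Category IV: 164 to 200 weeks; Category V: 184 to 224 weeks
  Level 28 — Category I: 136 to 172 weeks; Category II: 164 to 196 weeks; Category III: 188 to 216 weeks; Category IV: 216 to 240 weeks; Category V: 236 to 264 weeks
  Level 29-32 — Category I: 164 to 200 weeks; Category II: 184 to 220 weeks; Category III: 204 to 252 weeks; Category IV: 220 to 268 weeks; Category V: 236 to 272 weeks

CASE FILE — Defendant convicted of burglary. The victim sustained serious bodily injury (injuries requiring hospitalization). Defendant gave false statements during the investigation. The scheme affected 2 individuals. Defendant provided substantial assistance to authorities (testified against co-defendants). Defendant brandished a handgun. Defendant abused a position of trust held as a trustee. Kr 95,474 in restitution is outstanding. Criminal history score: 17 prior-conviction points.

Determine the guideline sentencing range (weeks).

196-236 weeks

Base offense level for burglary: 9.
S1 applies: 9 + 5 = 14.
S2 applies (level before this adjustment is 14 < 28, so +1): 14 + 1 = 15.
S3 applies: 15 + 4 = 19.
S4 applies: 19 − 3 = 16.
S5 applies: 16 + 1 = 17.
S6 does not apply.
S7 applies (level before this adjustment is 17 < 27, so +1): 17 + 1 = 18.
Final offense level: 18.
Criminal history: 17 prior points → Category V (16+).
Level 18 falls in the 16-22 band.
Grid: Level 16-22 × Category V = 196-236 weeks.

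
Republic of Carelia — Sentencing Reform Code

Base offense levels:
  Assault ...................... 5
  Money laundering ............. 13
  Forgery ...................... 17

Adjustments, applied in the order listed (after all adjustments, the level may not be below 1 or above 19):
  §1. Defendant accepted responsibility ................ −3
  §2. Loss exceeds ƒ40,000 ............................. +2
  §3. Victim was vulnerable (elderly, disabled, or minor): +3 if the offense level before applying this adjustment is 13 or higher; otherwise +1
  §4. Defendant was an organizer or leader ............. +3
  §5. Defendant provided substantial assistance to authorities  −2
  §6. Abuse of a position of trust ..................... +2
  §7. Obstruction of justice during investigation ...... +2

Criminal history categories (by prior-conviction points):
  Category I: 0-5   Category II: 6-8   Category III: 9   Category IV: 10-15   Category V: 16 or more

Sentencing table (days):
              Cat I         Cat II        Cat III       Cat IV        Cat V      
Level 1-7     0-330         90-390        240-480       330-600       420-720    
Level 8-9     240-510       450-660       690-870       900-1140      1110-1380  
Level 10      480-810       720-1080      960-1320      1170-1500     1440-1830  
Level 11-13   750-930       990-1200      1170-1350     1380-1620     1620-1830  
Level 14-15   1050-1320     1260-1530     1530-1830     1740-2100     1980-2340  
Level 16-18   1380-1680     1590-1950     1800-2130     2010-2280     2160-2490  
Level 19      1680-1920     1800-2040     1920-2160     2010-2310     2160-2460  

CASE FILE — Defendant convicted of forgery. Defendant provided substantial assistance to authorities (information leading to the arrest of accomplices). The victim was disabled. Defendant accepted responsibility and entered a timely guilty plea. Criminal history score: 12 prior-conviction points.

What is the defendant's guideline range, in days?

1740-2100 days

Base offense level for forgery: 17.
§1 applies: 17 − 3 = 14.
§2 does not apply.
§3 applies (level before this adjustment is 14 ≥ 13, so +3): 14 + 3 = 17.
§4 does not apply.
§5 applies: 17 − 2 = 15.
§6 does not apply.
§7 does not apply.
Final offense level: 15.
Criminal history: 12 prior points → Category IV (10-15).
Level 15 falls in the 14-15 band.
Grid: Level 14-15 × Category IV = 1740-2100 days.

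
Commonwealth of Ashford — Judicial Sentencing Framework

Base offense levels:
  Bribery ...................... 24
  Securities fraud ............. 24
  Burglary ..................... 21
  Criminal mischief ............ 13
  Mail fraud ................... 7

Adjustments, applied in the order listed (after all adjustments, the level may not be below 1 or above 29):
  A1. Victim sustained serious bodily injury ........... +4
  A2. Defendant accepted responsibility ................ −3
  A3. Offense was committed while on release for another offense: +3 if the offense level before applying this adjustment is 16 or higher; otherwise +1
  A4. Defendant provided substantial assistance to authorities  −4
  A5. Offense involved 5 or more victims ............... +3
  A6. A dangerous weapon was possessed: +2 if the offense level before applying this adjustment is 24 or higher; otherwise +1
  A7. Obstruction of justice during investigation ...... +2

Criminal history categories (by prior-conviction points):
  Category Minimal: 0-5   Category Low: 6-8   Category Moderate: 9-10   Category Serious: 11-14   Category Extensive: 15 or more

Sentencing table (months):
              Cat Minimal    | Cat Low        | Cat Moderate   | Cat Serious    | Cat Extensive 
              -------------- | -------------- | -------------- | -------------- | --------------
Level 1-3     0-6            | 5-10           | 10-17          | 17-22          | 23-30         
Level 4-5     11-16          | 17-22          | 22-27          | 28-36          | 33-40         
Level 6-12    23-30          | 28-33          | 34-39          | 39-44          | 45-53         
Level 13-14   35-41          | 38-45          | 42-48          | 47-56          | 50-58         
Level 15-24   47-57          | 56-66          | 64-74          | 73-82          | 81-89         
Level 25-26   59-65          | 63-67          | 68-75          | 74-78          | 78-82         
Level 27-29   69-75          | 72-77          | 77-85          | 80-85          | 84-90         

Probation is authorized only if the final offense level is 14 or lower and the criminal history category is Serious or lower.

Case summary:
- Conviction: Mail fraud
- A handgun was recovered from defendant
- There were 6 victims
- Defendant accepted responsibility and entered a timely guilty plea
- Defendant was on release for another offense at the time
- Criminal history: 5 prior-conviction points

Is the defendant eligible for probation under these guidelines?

Yes

Base offense level for mail fraud: 7.
A2 applies: 7 − 3 = 4.
A3 applies (level before this adjustment is 4 < 16, so +1): 4 + 1 = 5.
A4 does not apply.
A5 applies: 5 + 3 = 8.
A6 applies (level before this adjustment is 8 < 24, so +1): 8 + 1 = 9.
A7 does not apply.
Final offense level: 9.
Criminal history: 5 prior points → Category Minimal (0-5).
Level 9 falls in the 6-12 band.
Grid: Level 6-12 × Category Minimal = 23-30 months.
Probation check: level 9 ≤ 14 and category Minimal ≤ Serious → eligible.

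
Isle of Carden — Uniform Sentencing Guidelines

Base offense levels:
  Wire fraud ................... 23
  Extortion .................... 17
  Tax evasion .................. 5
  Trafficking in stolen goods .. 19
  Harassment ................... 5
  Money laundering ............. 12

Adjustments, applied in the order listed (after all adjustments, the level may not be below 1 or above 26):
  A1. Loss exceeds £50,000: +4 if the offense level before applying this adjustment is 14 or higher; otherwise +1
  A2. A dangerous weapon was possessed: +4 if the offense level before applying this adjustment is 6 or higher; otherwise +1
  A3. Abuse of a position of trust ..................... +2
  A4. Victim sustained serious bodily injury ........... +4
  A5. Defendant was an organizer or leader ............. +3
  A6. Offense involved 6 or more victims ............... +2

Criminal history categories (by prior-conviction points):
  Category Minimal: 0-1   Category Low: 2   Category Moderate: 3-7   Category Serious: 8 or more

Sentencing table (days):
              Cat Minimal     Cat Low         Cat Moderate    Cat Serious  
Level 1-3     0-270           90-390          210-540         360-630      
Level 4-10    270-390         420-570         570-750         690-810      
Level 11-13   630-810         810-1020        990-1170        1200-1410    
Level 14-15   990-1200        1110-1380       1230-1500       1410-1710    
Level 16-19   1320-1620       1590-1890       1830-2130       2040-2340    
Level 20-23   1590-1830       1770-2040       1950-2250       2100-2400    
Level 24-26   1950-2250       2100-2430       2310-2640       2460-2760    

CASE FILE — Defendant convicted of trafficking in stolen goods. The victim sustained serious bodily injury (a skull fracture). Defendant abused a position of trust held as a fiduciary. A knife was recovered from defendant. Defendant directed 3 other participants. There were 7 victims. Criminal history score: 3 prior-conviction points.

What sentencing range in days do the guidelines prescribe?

2310-2640 days

Base offense level for trafficking in stolen goods: 19.
A1 does not apply.
A2 applies (level before this adjustment is 19 ≥ 6, so +4): 19 + 4 = 23.
A3 applies: 23 + 2 = 25.
A4 applies: 25 + 4 = 29.
A5 applies: 29 + 3 = 32.
A6 applies: 32 + 2 = 34.
Level 34 exceeds the maximum of 26; capped at 26.
Final offense level: 26.
Criminal history: 3 prior points → Category Moderate (3-7).
Level 26 falls in the 24-26 band.
Grid: Level 24-26 × Category Moderate = 2310-2640 days.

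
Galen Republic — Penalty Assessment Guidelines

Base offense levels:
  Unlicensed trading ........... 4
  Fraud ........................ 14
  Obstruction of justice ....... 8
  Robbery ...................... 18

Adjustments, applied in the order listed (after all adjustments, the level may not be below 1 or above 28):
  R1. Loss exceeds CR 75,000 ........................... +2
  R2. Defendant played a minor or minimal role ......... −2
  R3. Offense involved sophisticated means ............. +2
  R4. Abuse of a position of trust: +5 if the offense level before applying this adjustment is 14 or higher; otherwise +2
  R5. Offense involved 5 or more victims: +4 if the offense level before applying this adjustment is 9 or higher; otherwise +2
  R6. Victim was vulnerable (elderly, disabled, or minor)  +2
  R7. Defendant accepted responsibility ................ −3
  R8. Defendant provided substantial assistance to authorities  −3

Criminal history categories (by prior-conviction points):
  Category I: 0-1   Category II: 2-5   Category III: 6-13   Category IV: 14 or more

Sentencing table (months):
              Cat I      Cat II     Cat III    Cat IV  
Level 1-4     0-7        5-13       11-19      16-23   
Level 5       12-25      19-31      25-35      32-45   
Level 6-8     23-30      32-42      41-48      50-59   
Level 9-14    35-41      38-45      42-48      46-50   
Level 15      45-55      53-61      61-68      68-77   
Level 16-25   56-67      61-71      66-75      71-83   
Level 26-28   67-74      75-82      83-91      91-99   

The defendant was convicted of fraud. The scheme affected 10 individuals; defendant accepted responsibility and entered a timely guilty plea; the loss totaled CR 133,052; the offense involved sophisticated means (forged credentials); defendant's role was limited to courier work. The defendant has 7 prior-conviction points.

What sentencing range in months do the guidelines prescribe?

Base offense level for fraud: 14.
R1 applies: 14 + 2 = 16.
R2 applies: 16 − 2 = 14.
R3 applies: 14 + 2 = 16.
R5 applies (level before this adjustment is 16 ≥ 9, so +4): 16 + 4 = 20.
R7 applies: 20 − 3 = 17.
Final offense level: 17.
Criminal history: 7 prior points → Category III (6-13).
Level 17 falls in the 16-25 band.
Grid: Level 16-25 × Category III = 66-75 months.

66-75 months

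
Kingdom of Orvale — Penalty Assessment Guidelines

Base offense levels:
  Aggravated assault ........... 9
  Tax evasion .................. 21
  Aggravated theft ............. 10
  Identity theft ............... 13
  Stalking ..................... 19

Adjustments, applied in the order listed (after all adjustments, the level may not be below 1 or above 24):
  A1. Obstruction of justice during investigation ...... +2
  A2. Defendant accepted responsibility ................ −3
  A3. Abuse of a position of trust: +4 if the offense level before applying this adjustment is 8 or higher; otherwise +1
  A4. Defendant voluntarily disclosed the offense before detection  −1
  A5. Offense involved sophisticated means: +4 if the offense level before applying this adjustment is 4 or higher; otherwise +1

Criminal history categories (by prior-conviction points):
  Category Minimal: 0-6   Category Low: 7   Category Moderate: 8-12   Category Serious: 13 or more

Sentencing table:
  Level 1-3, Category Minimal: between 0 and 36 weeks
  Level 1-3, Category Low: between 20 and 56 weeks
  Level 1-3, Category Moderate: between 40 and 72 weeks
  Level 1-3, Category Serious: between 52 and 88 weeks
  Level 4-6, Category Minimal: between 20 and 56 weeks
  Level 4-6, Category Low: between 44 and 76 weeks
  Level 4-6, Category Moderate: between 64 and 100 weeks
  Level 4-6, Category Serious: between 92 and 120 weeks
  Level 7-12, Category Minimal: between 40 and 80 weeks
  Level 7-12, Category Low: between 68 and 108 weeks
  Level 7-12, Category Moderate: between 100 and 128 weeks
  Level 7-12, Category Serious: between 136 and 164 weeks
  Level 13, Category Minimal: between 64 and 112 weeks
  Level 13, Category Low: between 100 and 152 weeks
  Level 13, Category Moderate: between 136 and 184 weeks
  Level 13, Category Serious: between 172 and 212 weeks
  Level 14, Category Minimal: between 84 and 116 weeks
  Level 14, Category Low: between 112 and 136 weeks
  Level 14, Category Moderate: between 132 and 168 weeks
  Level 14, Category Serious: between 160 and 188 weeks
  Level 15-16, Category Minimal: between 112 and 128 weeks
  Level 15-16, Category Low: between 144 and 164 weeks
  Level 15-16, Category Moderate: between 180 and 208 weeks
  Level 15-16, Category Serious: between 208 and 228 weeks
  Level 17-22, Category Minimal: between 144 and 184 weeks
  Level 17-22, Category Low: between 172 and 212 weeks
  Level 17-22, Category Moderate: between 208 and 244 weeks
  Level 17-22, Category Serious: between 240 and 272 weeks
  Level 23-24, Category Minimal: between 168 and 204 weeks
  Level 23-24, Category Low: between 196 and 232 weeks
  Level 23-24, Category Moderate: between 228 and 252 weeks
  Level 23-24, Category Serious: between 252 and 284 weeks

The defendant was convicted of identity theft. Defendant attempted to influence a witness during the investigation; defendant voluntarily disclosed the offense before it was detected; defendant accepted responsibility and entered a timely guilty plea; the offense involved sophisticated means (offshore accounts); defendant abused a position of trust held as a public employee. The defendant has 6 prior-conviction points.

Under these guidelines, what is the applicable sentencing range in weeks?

Base offense level for identity theft: 13.
A1 applies: 13 + 2 = 15.
A2 applies: 15 − 3 = 12.
A3 applies (level before this adjustment is 12 ≥ 8, so +4): 12 + 4 = 16.
A4 applies: 16 − 1 = 15.
A5 applies (level before this adjustment is 15 ≥ 4, so +4): 15 + 4 = 19.
Final offense level: 19.
Criminal history: 6 prior points → Category Minimal (0-6).
Level 19 falls in the 17-22 band.
Grid: Level 17-22 × Category Minimal = 144-184 weeks.

144-184 weeks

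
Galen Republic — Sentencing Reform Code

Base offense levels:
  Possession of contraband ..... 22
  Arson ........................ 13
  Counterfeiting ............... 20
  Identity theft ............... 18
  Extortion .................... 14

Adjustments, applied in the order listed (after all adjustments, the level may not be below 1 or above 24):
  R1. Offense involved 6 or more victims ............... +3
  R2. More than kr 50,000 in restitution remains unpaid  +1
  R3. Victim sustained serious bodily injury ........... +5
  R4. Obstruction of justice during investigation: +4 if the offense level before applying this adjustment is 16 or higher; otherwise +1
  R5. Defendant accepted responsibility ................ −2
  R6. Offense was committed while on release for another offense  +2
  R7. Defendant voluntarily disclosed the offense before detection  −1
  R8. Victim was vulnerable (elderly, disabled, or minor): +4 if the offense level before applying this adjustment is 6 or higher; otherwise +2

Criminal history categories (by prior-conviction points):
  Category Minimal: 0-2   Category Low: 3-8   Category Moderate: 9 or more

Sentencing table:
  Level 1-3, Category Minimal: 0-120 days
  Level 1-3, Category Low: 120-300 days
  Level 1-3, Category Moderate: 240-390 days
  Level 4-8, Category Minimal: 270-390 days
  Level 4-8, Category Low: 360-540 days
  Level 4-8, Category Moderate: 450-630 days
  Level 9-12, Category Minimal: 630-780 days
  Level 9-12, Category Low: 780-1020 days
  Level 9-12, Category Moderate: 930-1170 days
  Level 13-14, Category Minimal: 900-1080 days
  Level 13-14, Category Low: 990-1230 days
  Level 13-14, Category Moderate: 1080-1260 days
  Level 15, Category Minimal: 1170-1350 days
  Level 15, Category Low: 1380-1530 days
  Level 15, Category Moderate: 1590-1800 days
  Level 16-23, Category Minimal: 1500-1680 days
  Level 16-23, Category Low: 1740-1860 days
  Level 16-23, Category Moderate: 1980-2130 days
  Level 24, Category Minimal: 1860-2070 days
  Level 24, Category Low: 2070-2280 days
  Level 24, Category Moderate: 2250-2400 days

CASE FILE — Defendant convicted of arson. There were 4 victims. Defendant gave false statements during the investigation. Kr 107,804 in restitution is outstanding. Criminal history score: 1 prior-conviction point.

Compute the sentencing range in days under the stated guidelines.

1170-1350 days

Base offense level for arson: 13.
R1 does not apply.
R2 applies: 13 + 1 = 14.
R3 does not apply.
R4 applies (level before this adjustment is 14 < 16, so +1): 14 + 1 = 15.
R7 does not apply.
R8 does not apply.
Final offense level: 15.
Criminal history: 1 prior point → Category Minimal (0-2).
Level 15 falls in the 15 band.
Grid: Level 15 × Category Minimal = 1170-1350 days.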